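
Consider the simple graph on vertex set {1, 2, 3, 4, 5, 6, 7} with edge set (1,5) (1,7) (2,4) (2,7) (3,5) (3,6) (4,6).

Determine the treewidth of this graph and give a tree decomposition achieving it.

Treewidth 2.
One optimal decomposition is:
Bags: B1 = {1, 3, 5}  B2 = {1, 3, 7}  B3 = {2, 3, 7}  B4 = {2, 3, 4}  B5 = {3, 4, 6}
Tree: B1–B2, B2–B3, B3–B4, B4–B5

The largest bag has 3 vertices, giving width 2; this decomposition certifies tw(G) ≤ 2. For the lower bound, G contains the cycle 3–5–1–7–2–4–6–3, so G is not a forest; only forests have treewidth ≤ 1, hence tw(G) ≥ 2. Combining the bounds, tw(G) = 2.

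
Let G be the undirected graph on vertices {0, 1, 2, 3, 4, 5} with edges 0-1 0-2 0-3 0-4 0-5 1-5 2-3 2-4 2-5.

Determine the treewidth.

2

A width-2 tree decomposition is:
Bags: B1 = {0, 2, 4}  B2 = {0, 2, 5}  B3 = {0, 1, 5}  B4 = {0, 2, 3}
Tree: B1–B2, B2–B3, B2–B4
Each bag holds 3 vertices, so the decomposition has width 2, which upper-bounds the treewidth. Conversely, {0, 1, 5} is a clique of size 3, and the vertices of any clique must share a bag in every tree decomposition; so some bag has ≥ 3 vertices and tw(G) ≥ 2. Combining the bounds, tw(G) = 2.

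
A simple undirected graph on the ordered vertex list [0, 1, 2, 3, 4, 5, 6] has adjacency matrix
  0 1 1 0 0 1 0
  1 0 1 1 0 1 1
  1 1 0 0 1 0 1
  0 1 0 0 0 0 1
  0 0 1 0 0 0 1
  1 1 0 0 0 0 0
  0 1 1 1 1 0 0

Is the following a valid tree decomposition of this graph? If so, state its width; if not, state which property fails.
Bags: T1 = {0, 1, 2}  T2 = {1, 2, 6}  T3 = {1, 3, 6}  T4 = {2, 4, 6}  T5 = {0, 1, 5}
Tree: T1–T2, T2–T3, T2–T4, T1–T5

Vertex coverage: the bags together contain {0, 1, 2, 3, 4, 5, 6}, the full vertex set. Edge coverage: each edge of G has both endpoints in at least one bag. Running intersection: for every vertex, the bags containing it form a connected subtree. All three properties hold, so this is a valid tree decomposition of width max|bag| − 1 = 2, and hence tw(G) ≤ 2.

Yes; width 2.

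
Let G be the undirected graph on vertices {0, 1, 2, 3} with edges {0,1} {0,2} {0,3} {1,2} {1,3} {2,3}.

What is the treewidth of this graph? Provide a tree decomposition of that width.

Treewidth 3.
Bags: B1 = {0, 1, 2, 3}
Tree: (single bag)

With just one bag of size 4, the width is 4 − 1 = 3, so tw(G) ≤ 3. Conversely, {0, 1, 2, 3} is a clique of size 4, and the vertices of any clique must share a bag in every tree decomposition; so some bag has ≥ 4 vertices and tw(G) ≥ 3. Combining the bounds, tw(G) = 3.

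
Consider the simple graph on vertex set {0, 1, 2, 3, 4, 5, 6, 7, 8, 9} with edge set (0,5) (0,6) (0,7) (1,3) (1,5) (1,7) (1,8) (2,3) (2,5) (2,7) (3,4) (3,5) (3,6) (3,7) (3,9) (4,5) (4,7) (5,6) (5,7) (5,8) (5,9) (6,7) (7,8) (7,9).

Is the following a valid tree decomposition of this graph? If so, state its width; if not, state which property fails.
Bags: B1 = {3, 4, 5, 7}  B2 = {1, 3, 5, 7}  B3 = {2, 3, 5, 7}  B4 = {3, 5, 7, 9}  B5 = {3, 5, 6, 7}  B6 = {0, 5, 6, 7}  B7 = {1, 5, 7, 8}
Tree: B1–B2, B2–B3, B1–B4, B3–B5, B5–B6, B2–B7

Every vertex of G appears in some bag (union = {0, 1, 2, 3, 4, 5, 6, 7, 8, 9}); every edge is covered by a bag; and for each vertex v the set of bags containing v is connected in the bag tree. The decomposition is therefore valid. The largest bag has 4 vertices, so the width is 3.

Yes; width 3.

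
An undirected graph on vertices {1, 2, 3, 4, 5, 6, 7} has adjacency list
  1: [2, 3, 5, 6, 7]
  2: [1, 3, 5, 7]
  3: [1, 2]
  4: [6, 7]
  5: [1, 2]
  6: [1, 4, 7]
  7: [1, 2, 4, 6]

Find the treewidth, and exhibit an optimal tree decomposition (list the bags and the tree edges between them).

The largest bag has 3 vertices, giving width 2; this decomposition certifies tw(G) ≤ 2. For the lower bound, the 3 vertices {1, 2, 3} are pairwise adjacent, and any tree decomposition puts a clique entirely inside one bag — forcing width ≥ 2. Therefore the treewidth is 2.

Treewidth 2.
One optimal decomposition is:
Bags: B1 = {1, 6, 7}  B2 = {1, 2, 7}  B3 = {4, 6, 7}  B4 = {1, 2, 5}  B5 = {1, 2, 3}
Tree: B1–B2, B1–B3, B2–B4, B4–B5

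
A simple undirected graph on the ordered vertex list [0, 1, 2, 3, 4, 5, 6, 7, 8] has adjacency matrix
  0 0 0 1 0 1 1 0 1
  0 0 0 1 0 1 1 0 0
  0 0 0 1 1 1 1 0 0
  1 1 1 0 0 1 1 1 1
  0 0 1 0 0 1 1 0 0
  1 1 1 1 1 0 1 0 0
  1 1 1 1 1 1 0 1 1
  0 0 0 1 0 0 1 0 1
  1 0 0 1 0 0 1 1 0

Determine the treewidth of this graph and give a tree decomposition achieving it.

Treewidth 3.
One such decomposition:
Bags: B1 = {1, 3, 5, 6}  B2 = {0, 3, 5, 6}  B3 = {0, 3, 6, 8}  B4 = {2, 3, 5, 6}  B5 = {3, 6, 7, 8}  B6 = {2, 4, 5, 6}
Tree: B1–B2, B2–B3, B1–B4, B3–B5, B4–B6

Each bag holds 4 vertices, so the decomposition has width 3, which upper-bounds the treewidth. For the lower bound, the 4 vertices {0, 3, 6, 8} are pairwise adjacent, and any tree decomposition puts a clique entirely inside one bag — forcing width ≥ 3. The upper and lower bounds meet at 3, so that is the treewidth.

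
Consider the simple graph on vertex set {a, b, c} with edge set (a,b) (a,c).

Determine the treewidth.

1

A width-1 tree decomposition is:
Bags: B1 = {a, b}  B2 = {a, c}
Tree: B1–B2
The largest bag has 2 vertices, giving width 1; this decomposition certifies tw(G) ≤ 1. G has an edge, so its treewidth is at least 1. The upper and lower bounds meet at 1, so that is the treewidth.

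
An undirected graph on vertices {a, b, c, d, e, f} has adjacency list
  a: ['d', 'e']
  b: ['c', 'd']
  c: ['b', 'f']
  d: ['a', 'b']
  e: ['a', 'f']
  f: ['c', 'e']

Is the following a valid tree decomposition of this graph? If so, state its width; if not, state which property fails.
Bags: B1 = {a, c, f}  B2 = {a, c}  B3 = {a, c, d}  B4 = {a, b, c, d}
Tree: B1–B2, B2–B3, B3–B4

A tree decomposition must satisfy three properties: every vertex lies in some bag; for every edge, both endpoints lie together in some bag; and for every vertex, the bags containing it form a connected subtree. Here vertex e appears in no bag, so the decomposition is invalid.

No — vertex e appears in no bag.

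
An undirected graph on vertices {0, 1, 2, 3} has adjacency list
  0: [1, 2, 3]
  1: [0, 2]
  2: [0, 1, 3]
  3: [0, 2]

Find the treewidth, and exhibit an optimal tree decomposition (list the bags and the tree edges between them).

Treewidth 2.
One such decomposition:
Bags: B1 = {0, 1, 2}  B2 = {0, 2, 3}
Tree: B1–B2

Each bag holds 3 vertices, so the decomposition has width 2, which upper-bounds the treewidth. Conversely, {0, 1, 2} is a clique of size 3, and the vertices of any clique must share a bag in every tree decomposition; so some bag has ≥ 3 vertices and tw(G) ≥ 2. Combining the bounds, tw(G) = 2.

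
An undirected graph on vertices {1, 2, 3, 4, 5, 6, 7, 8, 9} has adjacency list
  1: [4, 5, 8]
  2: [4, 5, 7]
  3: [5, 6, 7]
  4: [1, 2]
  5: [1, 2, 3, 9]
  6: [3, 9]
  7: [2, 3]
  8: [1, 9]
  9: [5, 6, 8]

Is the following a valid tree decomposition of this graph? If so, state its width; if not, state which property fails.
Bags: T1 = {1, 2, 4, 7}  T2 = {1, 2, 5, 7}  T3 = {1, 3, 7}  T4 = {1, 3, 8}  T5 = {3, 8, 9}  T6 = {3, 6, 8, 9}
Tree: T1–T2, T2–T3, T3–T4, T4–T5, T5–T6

A tree decomposition must satisfy three properties: every vertex lies in some bag; for every edge, both endpoints lie together in some bag; and for every vertex, the bags containing it form a connected subtree. Here edge (5,3) lies in no bag, so the decomposition is invalid.

No — edge (5,3) lies in no bag.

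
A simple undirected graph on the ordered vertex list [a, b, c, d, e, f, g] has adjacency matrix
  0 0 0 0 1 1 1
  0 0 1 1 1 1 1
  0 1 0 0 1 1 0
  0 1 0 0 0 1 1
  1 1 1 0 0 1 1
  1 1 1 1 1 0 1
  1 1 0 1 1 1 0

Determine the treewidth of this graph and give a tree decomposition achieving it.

Each bag holds 4 vertices, so the decomposition has width 3, which upper-bounds the treewidth. For the lower bound, the 4 vertices {b, d, f, g} are pairwise adjacent, and any tree decomposition puts a clique entirely inside one bag — forcing width ≥ 3. Combining the bounds, tw(G) = 3.

Treewidth 3.
Bags: B1 = {a, e, f, g}  B2 = {b, e, f, g}  B3 = {b, d, f, g}  B4 = {b, c, e, f}
Tree: B1–B2, B2–B3, B2–B4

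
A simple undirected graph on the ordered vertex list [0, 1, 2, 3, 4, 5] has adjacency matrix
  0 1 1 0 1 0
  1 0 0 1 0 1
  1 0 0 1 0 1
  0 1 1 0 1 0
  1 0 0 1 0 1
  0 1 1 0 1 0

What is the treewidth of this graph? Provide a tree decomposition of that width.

Treewidth 3.
Bags: B1 = {0, 1, 3, 5}  B2 = {0, 2, 3, 5}  B3 = {0, 3, 4, 5}
Tree: B1–B2, B2–B3

Every bag has size at most 4, so the width is 4 − 1 = 3 and tw(G) ≤ 3. For the lower bound: the 4 vertex sets {0,1}, {2,5}, {3}, {4} are disjoint, each induces a connected subgraph, and every pair is joined by at least one edge of G. Contracting each set to a single vertex therefore yields K_{4} as a minor, and since treewidth is minor-monotone, tw(G) ≥ tw(K_{4}) = 3. Combining the bounds, tw(G) = 3.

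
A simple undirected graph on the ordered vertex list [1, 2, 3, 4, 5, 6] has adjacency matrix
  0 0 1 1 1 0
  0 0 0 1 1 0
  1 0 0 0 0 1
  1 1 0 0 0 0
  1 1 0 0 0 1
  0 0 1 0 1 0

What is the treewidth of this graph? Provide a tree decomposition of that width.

Treewidth 2.
Bags: B1 = {2, 4, 5}  B2 = {1, 4, 5}  B3 = {1, 5, 6}  B4 = {1, 3, 6}
Tree: B1–B2, B2–B3, B3–B4

Every bag has size at most 3, so the width is 3 − 1 = 2 and tw(G) ≤ 2. For the lower bound, G contains the cycle 2–4–1–5–2, so G is not a forest; only forests have treewidth ≤ 1, hence tw(G) ≥ 2. Combining the bounds, tw(G) = 2.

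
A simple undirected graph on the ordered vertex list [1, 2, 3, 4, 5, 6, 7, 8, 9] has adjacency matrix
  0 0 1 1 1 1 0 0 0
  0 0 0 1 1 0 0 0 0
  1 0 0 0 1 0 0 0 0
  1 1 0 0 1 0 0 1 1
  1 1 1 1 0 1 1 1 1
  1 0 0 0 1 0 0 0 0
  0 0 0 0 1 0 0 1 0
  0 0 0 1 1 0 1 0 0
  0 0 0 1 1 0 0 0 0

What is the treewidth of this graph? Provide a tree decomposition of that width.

Treewidth 2.
One optimal decomposition is:
Bags: B1 = {1, 5, 6}  B2 = {1, 3, 5}  B3 = {1, 4, 5}  B4 = {4, 5, 9}  B5 = {4, 5, 8}  B6 = {2, 4, 5}  B7 = {5, 7, 8}
Tree: B1–B2, B1–B3, B3–B4, B3–B5, B3–B6, B5–B7

Every bag has size at most 3, so the width is 3 − 1 = 2 and tw(G) ≤ 2. On the other hand G contains the 3-clique {1, 3, 5}. A clique must lie in a single bag of any decomposition, so no decomposition can have width below 2. Combining the bounds, tw(G) = 2.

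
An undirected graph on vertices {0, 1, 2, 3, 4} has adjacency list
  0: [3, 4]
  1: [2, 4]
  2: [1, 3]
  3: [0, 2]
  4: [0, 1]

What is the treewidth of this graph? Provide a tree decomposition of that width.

Treewidth 2.
One such decomposition:
Bags: B1 = {0, 1, 4}  B2 = {0, 1, 3}  B3 = {1, 2, 3}
Tree: B1–B2, B2–B3

The largest bag has 3 vertices, giving width 2; this decomposition certifies tw(G) ≤ 2. For the lower bound, G contains the cycle 1–4–0–3–2–1, so G is not a forest; only forests have treewidth ≤ 1, hence tw(G) ≥ 2. The upper and lower bounds meet at 2, so that is the treewidth.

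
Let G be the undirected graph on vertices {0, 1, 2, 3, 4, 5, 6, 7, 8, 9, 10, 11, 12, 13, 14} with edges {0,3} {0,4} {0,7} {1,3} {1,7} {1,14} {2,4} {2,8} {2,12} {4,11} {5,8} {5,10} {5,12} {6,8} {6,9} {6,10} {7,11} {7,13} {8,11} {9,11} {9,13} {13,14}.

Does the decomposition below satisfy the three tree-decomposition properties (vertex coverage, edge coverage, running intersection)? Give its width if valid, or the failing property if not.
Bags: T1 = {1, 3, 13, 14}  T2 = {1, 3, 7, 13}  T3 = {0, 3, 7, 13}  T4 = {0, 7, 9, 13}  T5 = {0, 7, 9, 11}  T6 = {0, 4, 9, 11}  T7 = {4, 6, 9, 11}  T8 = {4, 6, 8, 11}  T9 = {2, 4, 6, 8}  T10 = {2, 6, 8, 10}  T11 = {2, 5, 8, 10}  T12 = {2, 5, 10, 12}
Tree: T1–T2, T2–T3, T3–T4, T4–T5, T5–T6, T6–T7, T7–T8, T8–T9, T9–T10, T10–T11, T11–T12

Yes; width 3.

Vertex coverage: the bags together contain {0, 1, 2, 3, 4, 5, 6, 7, 8, 9, 10, 11, 12, 13, 14}, the full vertex set. Edge coverage: each edge of G has both endpoints in at least one bag. Running intersection: for every vertex, the bags containing it form a connected subtree. All three properties hold, so this is a valid tree decomposition of width max|bag| − 1 = 3, and hence tw(G) ≤ 3.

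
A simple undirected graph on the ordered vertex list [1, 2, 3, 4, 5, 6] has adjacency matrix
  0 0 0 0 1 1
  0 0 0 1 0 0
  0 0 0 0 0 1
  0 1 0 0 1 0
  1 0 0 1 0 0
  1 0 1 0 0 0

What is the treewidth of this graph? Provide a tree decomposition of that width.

Each bag holds 2 vertices, so the decomposition has width 1, which upper-bounds the treewidth. G has an edge, so its treewidth is at least 1. Hence tw(G) = 1 exactly.

Treewidth 1.
One such decomposition:
Bags: B1 = {2, 4}  B2 = {4, 5}  B3 = {1, 5}  B4 = {1, 6}  B5 = {3, 6}
Tree: B1–B2, B2–B3, B3–B4, B4–B5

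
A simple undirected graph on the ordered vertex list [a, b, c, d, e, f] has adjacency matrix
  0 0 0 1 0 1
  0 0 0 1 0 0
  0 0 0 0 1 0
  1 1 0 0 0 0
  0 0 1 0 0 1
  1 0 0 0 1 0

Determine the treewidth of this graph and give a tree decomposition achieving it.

Every bag has size at most 2, so the width is 2 − 1 = 1 and tw(G) ≤ 1. Any graph with an edge has treewidth ≥ 1, and G has the edge c–e. Therefore the treewidth is 1.

Treewidth 1.
Bags: B1 = {c, e}  B2 = {e, f}  B3 = {a, f}  B4 = {a, d}  B5 = {b, d}
Tree: B1–B2, B2–B3, B3–B4, B4–B5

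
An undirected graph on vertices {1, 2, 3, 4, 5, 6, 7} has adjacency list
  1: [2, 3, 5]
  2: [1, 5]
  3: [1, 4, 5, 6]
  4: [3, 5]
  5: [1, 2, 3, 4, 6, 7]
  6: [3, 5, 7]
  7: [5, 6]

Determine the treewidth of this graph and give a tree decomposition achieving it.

The largest bag has 3 vertices, giving width 2; this decomposition certifies tw(G) ≤ 2. On the other hand G contains the 3-clique {1, 2, 5}. A clique must lie in a single bag of any decomposition, so no decomposition can have width below 2. Therefore the treewidth is 2.

Treewidth 2.
Bags: B1 = {1, 3, 5}  B2 = {3, 5, 6}  B3 = {3, 4, 5}  B4 = {5, 6, 7}  B5 = {1, 2, 5}
Tree: B1–B2, B2–B3, B2–B4, B1–B5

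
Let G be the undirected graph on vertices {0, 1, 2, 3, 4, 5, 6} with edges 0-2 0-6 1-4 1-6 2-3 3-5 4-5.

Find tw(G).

A width-2 tree decomposition is:
Bags: B1 = {1, 4, 5}  B2 = {1, 3, 5}  B3 = {1, 2, 3}  B4 = {0, 1, 2}  B5 = {0, 1, 6}
Tree: B1–B2, B2–B3, B3–B4, B4–B5
Every bag has size at most 3, so the width is 3 − 1 = 2 and tw(G) ≤ 2. For the lower bound, G contains the cycle 1–4–5–3–2–0–6–1, so G is not a forest; only forests have treewidth ≤ 1, hence tw(G) ≥ 2. Combining the bounds, tw(G) = 2.

2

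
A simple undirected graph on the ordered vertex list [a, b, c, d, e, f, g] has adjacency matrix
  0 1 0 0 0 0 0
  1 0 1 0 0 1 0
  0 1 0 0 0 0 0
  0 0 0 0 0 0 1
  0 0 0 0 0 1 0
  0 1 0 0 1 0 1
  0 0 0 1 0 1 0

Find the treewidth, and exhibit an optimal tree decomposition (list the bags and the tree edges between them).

Every bag has size at most 2, so the width is 2 − 1 = 1 and tw(G) ≤ 1. Since G has at least one edge (e.g. f–g), it is not an edgeless graph, so tw(G) ≥ 1. The upper and lower bounds meet at 1, so that is the treewidth.

Treewidth 1.
One optimal decomposition is:
Bags: B1 = {f, g}  B2 = {e, f}  B3 = {d, g}  B4 = {b, f}  B5 = {a, b}  B6 = {b, c}
Tree: B1–B2, B1–B3, B1–B4, B4–B5, B4–B6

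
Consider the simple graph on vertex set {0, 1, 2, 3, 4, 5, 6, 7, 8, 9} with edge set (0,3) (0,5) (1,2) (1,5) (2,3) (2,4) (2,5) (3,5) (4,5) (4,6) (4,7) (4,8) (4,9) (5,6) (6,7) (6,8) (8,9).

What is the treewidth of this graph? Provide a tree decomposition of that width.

Every bag has size at most 3, so the width is 3 − 1 = 2 and tw(G) ≤ 2. For the lower bound, the 3 vertices {0, 3, 5} are pairwise adjacent, and any tree decomposition puts a clique entirely inside one bag — forcing width ≥ 2. Hence tw(G) = 2 exactly.

Treewidth 2.
One optimal decomposition is:
Bags: B1 = {4, 5, 6}  B2 = {2, 4, 5}  B3 = {2, 3, 5}  B4 = {4, 6, 8}  B5 = {1, 2, 5}  B6 = {0, 3, 5}  B7 = {4, 8, 9}  B8 = {4, 6, 7}
Tree: B1–B2, B2–B3, B1–B4, B2–B5, B3–B6, B4–B7, B1–B8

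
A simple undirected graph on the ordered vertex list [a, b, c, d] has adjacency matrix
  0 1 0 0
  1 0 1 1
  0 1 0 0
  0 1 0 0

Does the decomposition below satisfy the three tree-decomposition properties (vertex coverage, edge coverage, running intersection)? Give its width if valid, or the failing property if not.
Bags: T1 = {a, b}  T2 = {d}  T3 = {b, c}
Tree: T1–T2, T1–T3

A tree decomposition must satisfy three properties: every vertex lies in some bag; for every edge, both endpoints lie together in some bag; and for every vertex, the bags containing it form a connected subtree. Here edge (b,d) lies in no bag, so the decomposition is invalid.

No — edge (b,d) lies in no bag.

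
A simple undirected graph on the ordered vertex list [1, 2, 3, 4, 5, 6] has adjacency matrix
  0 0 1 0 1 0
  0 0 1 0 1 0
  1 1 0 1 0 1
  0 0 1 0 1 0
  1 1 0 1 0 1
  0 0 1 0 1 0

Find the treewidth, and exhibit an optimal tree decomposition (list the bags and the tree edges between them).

Treewidth 2.
One optimal decomposition is:
Bags: B1 = {2, 3, 5}  B2 = {3, 5, 6}  B3 = {3, 4, 5}  B4 = {1, 3, 5}
Tree: B1–B2, B2–B3, B3–B4

Every bag has size at most 3, so the width is 3 − 1 = 2 and tw(G) ≤ 2. For the lower bound, G contains the cycle 3–2–5–6–3, so G is not a forest; only forests have treewidth ≤ 1, hence tw(G) ≥ 2. Combining the bounds, tw(G) = 2.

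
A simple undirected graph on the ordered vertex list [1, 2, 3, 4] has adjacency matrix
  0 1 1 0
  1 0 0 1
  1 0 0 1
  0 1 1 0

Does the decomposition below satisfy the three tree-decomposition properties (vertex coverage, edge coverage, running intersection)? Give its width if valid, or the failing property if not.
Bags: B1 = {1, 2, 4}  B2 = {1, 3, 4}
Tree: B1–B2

Every vertex of G appears in some bag (union = {1, 2, 3, 4}); every edge is covered by a bag; and for each vertex v the set of bags containing v is connected in the bag tree. The decomposition is therefore valid. The largest bag has 3 vertices, so the width is 2.

Yes; width 2.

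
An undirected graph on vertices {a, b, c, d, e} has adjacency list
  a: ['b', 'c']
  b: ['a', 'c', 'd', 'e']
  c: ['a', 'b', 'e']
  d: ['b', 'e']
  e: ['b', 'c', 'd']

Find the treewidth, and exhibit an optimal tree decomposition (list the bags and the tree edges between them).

Treewidth 2.
One such decomposition:
Bags: B1 = {b, c, e}  B2 = {a, b, c}  B3 = {b, d, e}
Tree: B1–B2, B1–B3

The largest bag has 3 vertices, giving width 2; this decomposition certifies tw(G) ≤ 2. On the other hand G contains the 3-clique {b, d, e}. A clique must lie in a single bag of any decomposition, so no decomposition can have width below 2. Combining the bounds, tw(G) = 2.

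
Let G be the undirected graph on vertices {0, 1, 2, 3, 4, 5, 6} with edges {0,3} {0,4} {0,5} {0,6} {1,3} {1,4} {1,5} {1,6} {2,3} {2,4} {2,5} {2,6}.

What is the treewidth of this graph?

A width-3 tree decomposition is:
Bags: B1 = {0, 1, 2, 4}  B2 = {0, 1, 2, 3}  B3 = {0, 1, 2, 6}  B4 = {0, 1, 2, 5}
Tree: B1–B2, B2–B3, B3–B4
The largest bag has 4 vertices, giving width 3; this decomposition certifies tw(G) ≤ 3. For the lower bound: the 4 vertex sets {2,4}, {0,3}, {1}, {6} are disjoint, each induces a connected subgraph, and every pair is joined by at least one edge of G. Contracting each set to a single vertex therefore yields K_{4} as a minor, and since treewidth is minor-monotone, tw(G) ≥ tw(K_{4}) = 3. Combining the bounds, tw(G) = 3.

3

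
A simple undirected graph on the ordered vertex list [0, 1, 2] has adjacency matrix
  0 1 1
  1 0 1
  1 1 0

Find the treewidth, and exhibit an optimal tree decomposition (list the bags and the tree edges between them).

A single bag containing all 3 vertices is trivially a valid decomposition of width 2. For the lower bound, the 3 vertices {0, 1, 2} are pairwise adjacent, and any tree decomposition puts a clique entirely inside one bag — forcing width ≥ 2. Combining the bounds, tw(G) = 2.

Treewidth 2.
Bags: B1 = {0, 1, 2}
Tree: (single bag)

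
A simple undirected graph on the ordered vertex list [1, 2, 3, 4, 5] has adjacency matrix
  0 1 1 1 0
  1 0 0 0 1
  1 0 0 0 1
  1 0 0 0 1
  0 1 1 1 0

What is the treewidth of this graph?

A width-2 tree decomposition is:
Bags: B1 = {1, 3, 5}  B2 = {1, 2, 5}  B3 = {1, 4, 5}
Tree: B1–B2, B2–B3
The largest bag has 3 vertices, giving width 2; this decomposition certifies tw(G) ≤ 2. For the lower bound, G contains the cycle 1–3–5–2–1, so G is not a forest; only forests have treewidth ≤ 1, hence tw(G) ≥ 2. The upper and lower bounds meet at 2, so that is the treewidth.

2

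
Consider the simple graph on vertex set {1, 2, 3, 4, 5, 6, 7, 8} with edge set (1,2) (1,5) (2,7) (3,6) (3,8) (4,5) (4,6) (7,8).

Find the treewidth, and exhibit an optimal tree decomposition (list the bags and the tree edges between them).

Each bag holds 3 vertices, so the decomposition has width 2, which upper-bounds the treewidth. Since 8–7–2–1–5–4–6–3–8 is a cycle in G, G is not acyclic. Forests are exactly the graphs of treewidth ≤ 1, so tw(G) ≥ 2. Combining the bounds, tw(G) = 2.

Treewidth 2.
One such decomposition:
Bags: B1 = {2, 7, 8}  B2 = {1, 2, 8}  B3 = {1, 5, 8}  B4 = {4, 5, 8}  B5 = {4, 6, 8}  B6 = {3, 6, 8}
Tree: B1–B2, B2–B3, B3–B4, B4–B5, B5–B6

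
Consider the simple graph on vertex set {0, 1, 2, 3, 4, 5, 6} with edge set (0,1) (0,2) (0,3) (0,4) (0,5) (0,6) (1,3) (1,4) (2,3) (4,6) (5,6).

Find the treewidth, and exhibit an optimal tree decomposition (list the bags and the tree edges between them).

Treewidth 2.
One optimal decomposition is:
Bags: B1 = {0, 1, 4}  B2 = {0, 1, 3}  B3 = {0, 4, 6}  B4 = {0, 5, 6}  B5 = {0, 2, 3}
Tree: B1–B2, B1–B3, B3–B4, B2–B5

The largest bag has 3 vertices, giving width 2; this decomposition certifies tw(G) ≤ 2. Conversely, {0, 1, 3} is a clique of size 3, and the vertices of any clique must share a bag in every tree decomposition; so some bag has ≥ 3 vertices and tw(G) ≥ 2. Hence tw(G) = 2 exactly.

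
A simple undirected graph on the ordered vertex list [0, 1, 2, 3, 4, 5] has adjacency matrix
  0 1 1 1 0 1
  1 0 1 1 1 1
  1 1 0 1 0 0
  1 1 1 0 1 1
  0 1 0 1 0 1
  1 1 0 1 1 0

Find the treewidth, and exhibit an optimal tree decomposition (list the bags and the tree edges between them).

Every bag has size at most 4, so the width is 4 − 1 = 3 and tw(G) ≤ 3. For the lower bound, the 4 vertices {0, 1, 2, 3} are pairwise adjacent, and any tree decomposition puts a clique entirely inside one bag — forcing width ≥ 3. Combining the bounds, tw(G) = 3.

Treewidth 3.
Bags: B1 = {1, 3, 4, 5}  B2 = {0, 1, 3, 5}  B3 = {0, 1, 2, 3}
Tree: B1–B2, B2–B3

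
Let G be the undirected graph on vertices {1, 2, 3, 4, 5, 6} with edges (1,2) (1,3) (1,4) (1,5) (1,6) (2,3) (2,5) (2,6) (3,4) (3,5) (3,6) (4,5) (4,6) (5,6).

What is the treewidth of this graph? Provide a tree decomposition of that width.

Treewidth 4.
One such decomposition:
Bags: B1 = {1, 2, 3, 5, 6}  B2 = {1, 3, 4, 5, 6}
Tree: B1–B2

The largest bag has 5 vertices, giving width 4; this decomposition certifies tw(G) ≤ 4. Conversely, {1, 2, 3, 5, 6} is a clique of size 5, and the vertices of any clique must share a bag in every tree decomposition; so some bag has ≥ 5 vertices and tw(G) ≥ 4. The upper and lower bounds meet at 4, so that is the treewidth.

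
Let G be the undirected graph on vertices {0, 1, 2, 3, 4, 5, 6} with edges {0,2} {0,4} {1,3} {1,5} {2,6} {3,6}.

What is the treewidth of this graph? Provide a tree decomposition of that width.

Treewidth 1.
Bags: B1 = {1, 5}  B2 = {1, 3}  B3 = {3, 6}  B4 = {2, 6}  B5 = {0, 2}  B6 = {0, 4}
Tree: B1–B2, B2–B3, B3–B4, B4–B5, B5–B6

Each bag holds 2 vertices, so the decomposition has width 1, which upper-bounds the treewidth. Since G has at least one edge (e.g. 5–1), it is not an edgeless graph, so tw(G) ≥ 1. Combining the bounds, tw(G) = 1.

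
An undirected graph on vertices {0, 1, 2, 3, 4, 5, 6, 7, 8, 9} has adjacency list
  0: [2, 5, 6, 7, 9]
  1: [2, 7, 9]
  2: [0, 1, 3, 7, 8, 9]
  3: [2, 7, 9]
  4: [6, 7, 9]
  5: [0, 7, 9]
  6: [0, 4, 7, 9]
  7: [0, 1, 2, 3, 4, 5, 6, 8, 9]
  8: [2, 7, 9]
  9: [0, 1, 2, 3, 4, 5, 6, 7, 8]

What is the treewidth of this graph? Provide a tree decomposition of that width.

Each bag holds 4 vertices, so the decomposition has width 3, which upper-bounds the treewidth. On the other hand G contains the 4-clique {0, 2, 7, 9}. A clique must lie in a single bag of any decomposition, so no decomposition can have width below 3. Hence tw(G) = 3 exactly.

Treewidth 3.
Bags: B1 = {2, 7, 8, 9}  B2 = {1, 2, 7, 9}  B3 = {2, 3, 7, 9}  B4 = {0, 2, 7, 9}  B5 = {0, 5, 7, 9}  B6 = {0, 6, 7, 9}  B7 = {4, 6, 7, 9}
Tree: B1–B2, B1–B3, B2–B4, B4–B5, B4–B6, B6–B7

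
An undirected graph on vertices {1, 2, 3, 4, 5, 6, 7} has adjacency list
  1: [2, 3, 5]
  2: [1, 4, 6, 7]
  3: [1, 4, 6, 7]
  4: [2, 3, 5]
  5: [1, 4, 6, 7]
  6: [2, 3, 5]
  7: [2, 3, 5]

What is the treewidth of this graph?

A width-3 tree decomposition is:
Bags: B1 = {1, 2, 3, 5}  B2 = {2, 3, 5, 6}  B3 = {2, 3, 5, 7}  B4 = {2, 3, 4, 5}
Tree: B1–B2, B2–B3, B3–B4
Each bag holds 4 vertices, so the decomposition has width 3, which upper-bounds the treewidth. For the lower bound: the 4 vertex sets {1,5}, {3,6}, {2}, {7} are disjoint, each induces a connected subgraph, and every pair is joined by at least one edge of G. Contracting each set to a single vertex therefore yields K_{4} as a minor, and since treewidth is minor-monotone, tw(G) ≥ tw(K_{4}) = 3. The upper and lower bounds meet at 3, so that is the treewidth.

3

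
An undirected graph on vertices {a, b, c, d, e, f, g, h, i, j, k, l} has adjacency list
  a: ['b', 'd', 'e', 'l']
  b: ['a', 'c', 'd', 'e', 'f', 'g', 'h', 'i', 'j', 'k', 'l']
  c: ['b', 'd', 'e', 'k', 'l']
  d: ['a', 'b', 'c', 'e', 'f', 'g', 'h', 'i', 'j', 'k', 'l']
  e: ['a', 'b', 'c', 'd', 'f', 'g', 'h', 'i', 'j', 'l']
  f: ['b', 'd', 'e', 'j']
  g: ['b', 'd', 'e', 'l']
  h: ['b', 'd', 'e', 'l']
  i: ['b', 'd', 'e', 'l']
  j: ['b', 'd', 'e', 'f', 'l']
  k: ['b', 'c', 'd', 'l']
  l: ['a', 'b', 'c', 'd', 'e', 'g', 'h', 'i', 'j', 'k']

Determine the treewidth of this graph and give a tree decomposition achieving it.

Every bag has size at most 5, so the width is 5 − 1 = 4 and tw(G) ≤ 4. For the lower bound, the 5 vertices {b, d, e, f, j} are pairwise adjacent, and any tree decomposition puts a clique entirely inside one bag — forcing width ≥ 4. Therefore the treewidth is 4.

Treewidth 4.
Bags: B1 = {b, d, e, j, l}  B2 = {b, d, e, g, l}  B3 = {b, d, e, i, l}  B4 = {b, d, e, h, l}  B5 = {a, b, d, e, l}  B6 = {b, c, d, e, l}  B7 = {b, d, e, f, j}  B8 = {b, c, d, k, l}
Tree: B1–B2, B1–B3, B2–B4, B1–B5, B1–B6, B1–B7, B6–B8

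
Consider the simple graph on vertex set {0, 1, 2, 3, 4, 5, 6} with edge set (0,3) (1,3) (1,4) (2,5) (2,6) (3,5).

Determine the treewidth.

A width-1 tree decomposition is:
Bags: B1 = {1, 3}  B2 = {1, 4}  B3 = {3, 5}  B4 = {2, 5}  B5 = {2, 6}  B6 = {0, 3}
Tree: B1–B2, B1–B3, B3–B4, B4–B5, B3–B6
Every bag has size at most 2, so the width is 2 − 1 = 1 and tw(G) ≤ 1. Since G has at least one edge (e.g. 1–3), it is not an edgeless graph, so tw(G) ≥ 1. The upper and lower bounds meet at 1, so that is the treewidth.

1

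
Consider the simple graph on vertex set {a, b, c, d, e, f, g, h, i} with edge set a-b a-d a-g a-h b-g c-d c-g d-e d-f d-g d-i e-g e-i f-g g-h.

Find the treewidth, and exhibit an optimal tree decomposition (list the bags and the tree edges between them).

Treewidth 2.
One optimal decomposition is:
Bags: B1 = {a, d, g}  B2 = {c, d, g}  B3 = {a, g, h}  B4 = {d, f, g}  B5 = {a, b, g}  B6 = {d, e, g}  B7 = {d, e, i}
Tree: B1–B2, B1–B3, B2–B4, B3–B5, B1–B6, B6–B7

Every bag has size at most 3, so the width is 3 − 1 = 2 and tw(G) ≤ 2. Conversely, {d, e, g} is a clique of size 3, and the vertices of any clique must share a bag in every tree decomposition; so some bag has ≥ 3 vertices and tw(G) ≥ 2. Hence tw(G) = 2 exactly.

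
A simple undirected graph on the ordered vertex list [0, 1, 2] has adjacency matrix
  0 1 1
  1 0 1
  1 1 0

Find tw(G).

2

A width-2 tree decomposition is:
Bags: B1 = {0, 1, 2}
Tree: (single bag)
With just one bag of size 3, the width is 3 − 1 = 2, so tw(G) ≤ 2. On the other hand G contains the 3-clique {0, 1, 2}. A clique must lie in a single bag of any decomposition, so no decomposition can have width below 2. Therefore the treewidth is 2.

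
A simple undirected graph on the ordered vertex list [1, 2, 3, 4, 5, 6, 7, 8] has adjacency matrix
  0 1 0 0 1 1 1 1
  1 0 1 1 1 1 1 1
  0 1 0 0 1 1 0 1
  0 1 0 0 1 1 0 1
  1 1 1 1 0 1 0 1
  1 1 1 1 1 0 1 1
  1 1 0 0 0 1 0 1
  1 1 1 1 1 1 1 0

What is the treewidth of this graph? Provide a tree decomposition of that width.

Treewidth 4.
Bags: B1 = {2, 4, 5, 6, 8}  B2 = {2, 3, 5, 6, 8}  B3 = {1, 2, 5, 6, 8}  B4 = {1, 2, 6, 7, 8}
Tree: B1–B2, B1–B3, B3–B4

Each bag holds 5 vertices, so the decomposition has width 4, which upper-bounds the treewidth. Conversely, {1, 2, 5, 6, 8} is a clique of size 5, and the vertices of any clique must share a bag in every tree decomposition; so some bag has ≥ 5 vertices and tw(G) ≥ 4. Therefore the treewidth is 4.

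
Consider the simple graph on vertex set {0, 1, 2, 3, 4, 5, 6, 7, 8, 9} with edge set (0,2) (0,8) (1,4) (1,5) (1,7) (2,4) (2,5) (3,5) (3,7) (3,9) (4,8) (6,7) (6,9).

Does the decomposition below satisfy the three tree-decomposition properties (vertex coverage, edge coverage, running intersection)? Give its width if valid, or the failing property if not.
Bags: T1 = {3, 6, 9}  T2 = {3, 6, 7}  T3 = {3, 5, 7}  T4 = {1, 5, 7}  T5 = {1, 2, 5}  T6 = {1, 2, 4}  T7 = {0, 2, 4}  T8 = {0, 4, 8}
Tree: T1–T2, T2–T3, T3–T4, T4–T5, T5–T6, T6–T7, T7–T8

Yes; width 2.

Every vertex of G appears in some bag (union = {0, 1, 2, 3, 4, 5, 6, 7, 8, 9}); every edge is covered by a bag; and for each vertex v the set of bags containing v is connected in the bag tree. The decomposition is therefore valid. The largest bag has 3 vertices, so the width is 2.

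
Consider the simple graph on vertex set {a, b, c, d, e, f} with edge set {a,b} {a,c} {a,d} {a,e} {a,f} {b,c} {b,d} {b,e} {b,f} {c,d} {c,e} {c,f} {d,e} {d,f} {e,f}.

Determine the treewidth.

A width-5 tree decomposition is:
Bags: B1 = {a, b, c, d, e, f}
Tree: (single bag)
With just one bag of size 6, the width is 6 − 1 = 5, so tw(G) ≤ 5. For the lower bound, the 6 vertices {a, b, c, d, e, f} are pairwise adjacent, and any tree decomposition puts a clique entirely inside one bag — forcing width ≥ 5. Combining the bounds, tw(G) = 5.

5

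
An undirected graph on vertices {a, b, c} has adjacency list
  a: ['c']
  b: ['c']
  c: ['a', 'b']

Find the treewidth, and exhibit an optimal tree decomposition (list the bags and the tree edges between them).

Each bag holds 2 vertices, so the decomposition has width 1, which upper-bounds the treewidth. Any graph with an edge has treewidth ≥ 1, and G has the edge b–c. The upper and lower bounds meet at 1, so that is the treewidth.

Treewidth 1.
Bags: B1 = {b, c}  B2 = {a, c}
Tree: B1–B2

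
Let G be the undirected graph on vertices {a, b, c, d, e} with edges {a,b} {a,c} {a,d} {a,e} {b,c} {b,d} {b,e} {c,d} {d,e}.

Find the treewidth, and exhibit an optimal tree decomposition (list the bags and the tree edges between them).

The largest bag has 4 vertices, giving width 3; this decomposition certifies tw(G) ≤ 3. Conversely, {a, b, d, e} is a clique of size 4, and the vertices of any clique must share a bag in every tree decomposition; so some bag has ≥ 4 vertices and tw(G) ≥ 3. Therefore the treewidth is 3.

Treewidth 3.
Bags: B1 = {a, b, d, e}  B2 = {a, b, c, d}
Tree: B1–B2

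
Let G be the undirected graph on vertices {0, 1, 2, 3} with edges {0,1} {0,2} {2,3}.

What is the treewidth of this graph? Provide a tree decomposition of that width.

Treewidth 1.
One such decomposition:
Bags: B1 = {0, 1}  B2 = {0, 2}  B3 = {2, 3}
Tree: B1–B2, B2–B3

Each bag holds 2 vertices, so the decomposition has width 1, which upper-bounds the treewidth. G has an edge, so its treewidth is at least 1. Combining the bounds, tw(G) = 1.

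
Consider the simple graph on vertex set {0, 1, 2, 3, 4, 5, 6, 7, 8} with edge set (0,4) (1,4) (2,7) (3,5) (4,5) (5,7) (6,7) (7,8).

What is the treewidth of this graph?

A width-1 tree decomposition is:
Bags: B1 = {0, 4}  B2 = {4, 5}  B3 = {3, 5}  B4 = {5, 7}  B5 = {2, 7}  B6 = {1, 4}  B7 = {6, 7}  B8 = {7, 8}
Tree: B1–B2, B2–B3, B2–B4, B4–B5, B1–B6, B4–B7, B7–B8
Each bag holds 2 vertices, so the decomposition has width 1, which upper-bounds the treewidth. Since G has at least one edge (e.g. 0–4), it is not an edgeless graph, so tw(G) ≥ 1. Combining the bounds, tw(G) = 1.

1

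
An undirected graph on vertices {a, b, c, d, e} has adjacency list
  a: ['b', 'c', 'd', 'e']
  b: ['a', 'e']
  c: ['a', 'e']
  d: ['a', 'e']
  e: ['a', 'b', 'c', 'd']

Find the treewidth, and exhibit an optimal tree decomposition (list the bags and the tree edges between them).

Each bag holds 3 vertices, so the decomposition has width 2, which upper-bounds the treewidth. For the lower bound, the 3 vertices {a, d, e} are pairwise adjacent, and any tree decomposition puts a clique entirely inside one bag — forcing width ≥ 2. Combining the bounds, tw(G) = 2.

Treewidth 2.
One optimal decomposition is:
Bags: B1 = {a, d, e}  B2 = {a, b, e}  B3 = {a, c, e}
Tree: B1–B2, B1–B3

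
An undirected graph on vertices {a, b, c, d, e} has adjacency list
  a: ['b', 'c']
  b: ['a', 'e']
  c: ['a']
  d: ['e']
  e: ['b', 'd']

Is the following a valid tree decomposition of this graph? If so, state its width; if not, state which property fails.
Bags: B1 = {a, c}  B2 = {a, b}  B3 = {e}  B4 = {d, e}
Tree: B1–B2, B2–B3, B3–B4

No — edge (b,e) lies in no bag.

A tree decomposition must satisfy three properties: every vertex lies in some bag; for every edge, both endpoints lie together in some bag; and for every vertex, the bags containing it form a connected subtree. Here edge (b,e) lies in no bag, so the decomposition is invalid.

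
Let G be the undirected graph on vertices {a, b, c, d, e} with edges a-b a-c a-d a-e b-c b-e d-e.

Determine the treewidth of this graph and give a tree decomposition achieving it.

Treewidth 2.
One such decomposition:
Bags: B1 = {a, b, c}  B2 = {a, b, e}  B3 = {a, d, e}
Tree: B1–B2, B2–B3

The largest bag has 3 vertices, giving width 2; this decomposition certifies tw(G) ≤ 2. On the other hand G contains the 3-clique {a, d, e}. A clique must lie in a single bag of any decomposition, so no decomposition can have width below 2. Combining the bounds, tw(G) = 2.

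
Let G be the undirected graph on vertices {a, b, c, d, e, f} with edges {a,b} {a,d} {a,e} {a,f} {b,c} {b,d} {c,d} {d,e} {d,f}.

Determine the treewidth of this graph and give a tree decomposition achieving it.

Every bag has size at most 3, so the width is 3 − 1 = 2 and tw(G) ≤ 2. Conversely, {b, c, d} is a clique of size 3, and the vertices of any clique must share a bag in every tree decomposition; so some bag has ≥ 3 vertices and tw(G) ≥ 2. Hence tw(G) = 2 exactly.

Treewidth 2.
Bags: B1 = {a, b, d}  B2 = {a, d, e}  B3 = {b, c, d}  B4 = {a, d, f}
Tree: B1–B2, B1–B3, B1–B4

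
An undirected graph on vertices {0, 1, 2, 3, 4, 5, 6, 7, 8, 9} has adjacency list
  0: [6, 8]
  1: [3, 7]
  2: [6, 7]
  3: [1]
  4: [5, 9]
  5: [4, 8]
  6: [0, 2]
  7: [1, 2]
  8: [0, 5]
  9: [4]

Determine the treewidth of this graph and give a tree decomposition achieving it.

Treewidth 1.
One optimal decomposition is:
Bags: B1 = {1, 3}  B2 = {1, 7}  B3 = {2, 7}  B4 = {2, 6}  B5 = {0, 6}  B6 = {0, 8}  B7 = {5, 8}  B8 = {4, 5}  B9 = {4, 9}
Tree: B1–B2, B2–B3, B3–B4, B4–B5, B5–B6, B6–B7, B7–B8, B8–B9

Every bag has size at most 2, so the width is 2 − 1 = 1 and tw(G) ≤ 1. Since G has at least one edge (e.g. 3–1), it is not an edgeless graph, so tw(G) ≥ 1. Therefore the treewidth is 1.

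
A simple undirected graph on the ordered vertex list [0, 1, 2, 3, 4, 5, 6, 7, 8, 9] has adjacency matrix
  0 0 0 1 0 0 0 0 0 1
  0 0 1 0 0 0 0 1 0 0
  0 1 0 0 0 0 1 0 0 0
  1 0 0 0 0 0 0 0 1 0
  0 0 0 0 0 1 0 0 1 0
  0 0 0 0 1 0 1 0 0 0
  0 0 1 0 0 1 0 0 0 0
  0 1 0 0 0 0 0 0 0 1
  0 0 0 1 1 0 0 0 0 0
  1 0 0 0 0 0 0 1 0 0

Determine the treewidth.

2

A width-2 tree decomposition is:
Bags: B1 = {4, 5, 8}  B2 = {5, 6, 8}  B3 = {2, 6, 8}  B4 = {1, 2, 8}  B5 = {1, 7, 8}  B6 = {7, 8, 9}  B7 = {0, 8, 9}  B8 = {0, 3, 8}
Tree: B1–B2, B2–B3, B3–B4, B4–B5, B5–B6, B6–B7, B7–B8
The largest bag has 3 vertices, giving width 2; this decomposition certifies tw(G) ≤ 2. The edges 8–4–5–6–2–1–7–9–0–3–8 form a cycle, so G is not a tree and its treewidth is at least 2. Combining the bounds, tw(G) = 2.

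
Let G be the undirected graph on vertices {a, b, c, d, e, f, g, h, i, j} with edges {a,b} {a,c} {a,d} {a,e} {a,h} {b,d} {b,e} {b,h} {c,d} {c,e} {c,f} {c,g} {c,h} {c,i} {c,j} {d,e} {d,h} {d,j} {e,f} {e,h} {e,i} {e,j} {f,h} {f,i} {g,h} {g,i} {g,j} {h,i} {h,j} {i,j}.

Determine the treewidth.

4

A width-4 tree decomposition is:
Bags: B1 = {c, e, f, h, i}  B2 = {c, e, h, i, j}  B3 = {c, d, e, h, j}  B4 = {a, c, d, e, h}  B5 = {c, g, h, i, j}  B6 = {a, b, d, e, h}
Tree: B1–B2, B2–B3, B3–B4, B2–B5, B4–B6
Every bag has size at most 5, so the width is 5 − 1 = 4 and tw(G) ≤ 4. Conversely, {c, g, h, i, j} is a clique of size 5, and the vertices of any clique must share a bag in every tree decomposition; so some bag has ≥ 5 vertices and tw(G) ≥ 4. The upper and lower bounds meet at 4, so that is the treewidth.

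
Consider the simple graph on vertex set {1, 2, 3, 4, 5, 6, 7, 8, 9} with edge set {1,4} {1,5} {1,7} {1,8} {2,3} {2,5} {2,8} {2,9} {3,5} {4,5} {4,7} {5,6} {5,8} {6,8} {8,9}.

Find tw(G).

2

A width-2 tree decomposition is:
Bags: B1 = {1, 4, 5}  B2 = {1, 5, 8}  B3 = {1, 4, 7}  B4 = {2, 5, 8}  B5 = {2, 8, 9}  B6 = {5, 6, 8}  B7 = {2, 3, 5}
Tree: B1–B2, B1–B3, B2–B4, B4–B5, B4–B6, B4–B7
Each bag holds 3 vertices, so the decomposition has width 2, which upper-bounds the treewidth. Conversely, {2, 8, 9} is a clique of size 3, and the vertices of any clique must share a bag in every tree decomposition; so some bag has ≥ 3 vertices and tw(G) ≥ 2. Therefore the treewidth is 2.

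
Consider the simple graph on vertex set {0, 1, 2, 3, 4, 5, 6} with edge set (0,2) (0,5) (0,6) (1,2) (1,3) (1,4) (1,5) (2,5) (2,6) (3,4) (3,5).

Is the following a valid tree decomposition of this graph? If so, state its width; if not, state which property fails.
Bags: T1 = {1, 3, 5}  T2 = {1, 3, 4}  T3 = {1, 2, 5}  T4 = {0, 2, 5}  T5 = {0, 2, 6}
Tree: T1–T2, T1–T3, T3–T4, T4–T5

Yes; width 2.

Checking the three conditions: (i) the bags cover all of {0, 1, 2, 3, 4, 5, 6}; (ii) for each edge, some bag contains both endpoints; (iii) the bags containing any fixed vertex form a subtree. All hold, so the decomposition is valid with width 3 − 1 = 2.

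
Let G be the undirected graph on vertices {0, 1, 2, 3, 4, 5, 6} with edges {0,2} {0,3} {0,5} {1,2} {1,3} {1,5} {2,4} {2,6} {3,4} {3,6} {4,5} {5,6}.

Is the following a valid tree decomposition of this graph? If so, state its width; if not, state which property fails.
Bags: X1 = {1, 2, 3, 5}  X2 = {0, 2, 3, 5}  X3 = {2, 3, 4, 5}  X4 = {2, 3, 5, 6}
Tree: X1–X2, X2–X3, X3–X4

Every vertex of G appears in some bag (union = {0, 1, 2, 3, 4, 5, 6}); every edge is covered by a bag; and for each vertex v the set of bags containing v is connected in the bag tree. The decomposition is therefore valid. The largest bag has 4 vertices, so the width is 3.

Yes; width 3.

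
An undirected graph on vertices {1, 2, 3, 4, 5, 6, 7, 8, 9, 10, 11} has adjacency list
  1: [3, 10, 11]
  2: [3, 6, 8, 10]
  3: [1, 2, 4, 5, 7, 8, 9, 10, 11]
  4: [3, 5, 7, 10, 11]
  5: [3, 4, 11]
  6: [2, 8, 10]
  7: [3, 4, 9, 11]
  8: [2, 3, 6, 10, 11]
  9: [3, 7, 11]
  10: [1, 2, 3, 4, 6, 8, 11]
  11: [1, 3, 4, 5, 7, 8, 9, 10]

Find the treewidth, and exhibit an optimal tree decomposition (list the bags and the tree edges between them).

Every bag has size at most 4, so the width is 4 − 1 = 3 and tw(G) ≤ 3. For the lower bound, the 4 vertices {2, 3, 8, 10} are pairwise adjacent, and any tree decomposition puts a clique entirely inside one bag — forcing width ≥ 3. Hence tw(G) = 3 exactly.

Treewidth 3.
One optimal decomposition is:
Bags: B1 = {3, 8, 10, 11}  B2 = {1, 3, 10, 11}  B3 = {3, 4, 10, 11}  B4 = {2, 3, 8, 10}  B5 = {3, 4, 7, 11}  B6 = {3, 7, 9, 11}  B7 = {3, 4, 5, 11}  B8 = {2, 6, 8, 10}
Tree: B1–B2, B1–B3, B1–B4, B3–B5, B5–B6, B5–B7, B4–B8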